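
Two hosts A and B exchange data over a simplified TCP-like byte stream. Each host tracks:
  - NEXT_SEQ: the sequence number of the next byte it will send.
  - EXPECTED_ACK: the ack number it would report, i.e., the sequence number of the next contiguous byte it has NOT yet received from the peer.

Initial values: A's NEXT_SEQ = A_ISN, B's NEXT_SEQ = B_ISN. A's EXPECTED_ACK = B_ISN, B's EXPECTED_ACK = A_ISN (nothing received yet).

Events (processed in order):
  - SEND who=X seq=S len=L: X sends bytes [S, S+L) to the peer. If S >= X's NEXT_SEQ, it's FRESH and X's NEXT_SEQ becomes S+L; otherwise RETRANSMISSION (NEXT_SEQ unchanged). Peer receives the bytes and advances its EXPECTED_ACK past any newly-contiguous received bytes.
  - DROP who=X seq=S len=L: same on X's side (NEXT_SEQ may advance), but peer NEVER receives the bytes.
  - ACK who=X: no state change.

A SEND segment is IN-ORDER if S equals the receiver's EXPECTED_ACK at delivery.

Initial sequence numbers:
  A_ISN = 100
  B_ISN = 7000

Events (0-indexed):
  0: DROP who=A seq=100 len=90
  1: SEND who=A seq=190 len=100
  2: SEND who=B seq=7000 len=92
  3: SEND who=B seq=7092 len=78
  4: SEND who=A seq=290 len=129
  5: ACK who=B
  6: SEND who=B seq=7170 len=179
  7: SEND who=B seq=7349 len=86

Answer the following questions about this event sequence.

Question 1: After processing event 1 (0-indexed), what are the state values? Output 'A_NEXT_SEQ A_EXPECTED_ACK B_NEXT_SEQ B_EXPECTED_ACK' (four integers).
After event 0: A_seq=190 A_ack=7000 B_seq=7000 B_ack=100
After event 1: A_seq=290 A_ack=7000 B_seq=7000 B_ack=100

290 7000 7000 100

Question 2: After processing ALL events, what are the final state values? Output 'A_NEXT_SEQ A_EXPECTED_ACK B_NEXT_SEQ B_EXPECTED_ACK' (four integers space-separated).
Answer: 419 7435 7435 100

Derivation:
After event 0: A_seq=190 A_ack=7000 B_seq=7000 B_ack=100
After event 1: A_seq=290 A_ack=7000 B_seq=7000 B_ack=100
After event 2: A_seq=290 A_ack=7092 B_seq=7092 B_ack=100
After event 3: A_seq=290 A_ack=7170 B_seq=7170 B_ack=100
After event 4: A_seq=419 A_ack=7170 B_seq=7170 B_ack=100
After event 5: A_seq=419 A_ack=7170 B_seq=7170 B_ack=100
After event 6: A_seq=419 A_ack=7349 B_seq=7349 B_ack=100
After event 7: A_seq=419 A_ack=7435 B_seq=7435 B_ack=100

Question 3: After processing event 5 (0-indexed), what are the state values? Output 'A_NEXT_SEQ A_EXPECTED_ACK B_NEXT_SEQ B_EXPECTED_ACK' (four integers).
After event 0: A_seq=190 A_ack=7000 B_seq=7000 B_ack=100
After event 1: A_seq=290 A_ack=7000 B_seq=7000 B_ack=100
After event 2: A_seq=290 A_ack=7092 B_seq=7092 B_ack=100
After event 3: A_seq=290 A_ack=7170 B_seq=7170 B_ack=100
After event 4: A_seq=419 A_ack=7170 B_seq=7170 B_ack=100
After event 5: A_seq=419 A_ack=7170 B_seq=7170 B_ack=100

419 7170 7170 100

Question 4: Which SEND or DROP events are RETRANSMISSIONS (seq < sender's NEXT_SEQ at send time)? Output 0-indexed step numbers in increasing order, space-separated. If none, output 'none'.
Answer: none

Derivation:
Step 0: DROP seq=100 -> fresh
Step 1: SEND seq=190 -> fresh
Step 2: SEND seq=7000 -> fresh
Step 3: SEND seq=7092 -> fresh
Step 4: SEND seq=290 -> fresh
Step 6: SEND seq=7170 -> fresh
Step 7: SEND seq=7349 -> fresh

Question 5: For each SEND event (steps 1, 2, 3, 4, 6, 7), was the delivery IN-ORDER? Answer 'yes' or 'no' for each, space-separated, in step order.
Answer: no yes yes no yes yes

Derivation:
Step 1: SEND seq=190 -> out-of-order
Step 2: SEND seq=7000 -> in-order
Step 3: SEND seq=7092 -> in-order
Step 4: SEND seq=290 -> out-of-order
Step 6: SEND seq=7170 -> in-order
Step 7: SEND seq=7349 -> in-order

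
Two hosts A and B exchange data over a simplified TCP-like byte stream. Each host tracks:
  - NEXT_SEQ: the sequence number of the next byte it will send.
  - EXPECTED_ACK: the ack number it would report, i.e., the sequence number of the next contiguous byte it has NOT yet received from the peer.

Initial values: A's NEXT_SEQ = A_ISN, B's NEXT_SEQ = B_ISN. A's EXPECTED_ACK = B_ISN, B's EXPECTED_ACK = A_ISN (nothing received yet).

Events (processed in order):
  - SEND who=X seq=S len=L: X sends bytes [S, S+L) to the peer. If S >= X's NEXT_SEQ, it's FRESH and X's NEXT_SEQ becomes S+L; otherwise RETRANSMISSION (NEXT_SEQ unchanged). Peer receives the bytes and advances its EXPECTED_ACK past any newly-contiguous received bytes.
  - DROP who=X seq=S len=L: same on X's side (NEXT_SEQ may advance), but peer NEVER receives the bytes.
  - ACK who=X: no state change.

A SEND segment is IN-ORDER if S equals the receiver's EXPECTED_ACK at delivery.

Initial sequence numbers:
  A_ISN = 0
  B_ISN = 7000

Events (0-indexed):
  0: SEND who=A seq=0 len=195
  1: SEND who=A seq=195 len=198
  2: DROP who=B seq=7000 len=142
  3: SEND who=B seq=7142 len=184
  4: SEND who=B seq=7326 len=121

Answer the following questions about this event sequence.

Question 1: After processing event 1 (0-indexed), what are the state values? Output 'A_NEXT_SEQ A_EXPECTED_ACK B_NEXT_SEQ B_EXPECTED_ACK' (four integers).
After event 0: A_seq=195 A_ack=7000 B_seq=7000 B_ack=195
After event 1: A_seq=393 A_ack=7000 B_seq=7000 B_ack=393

393 7000 7000 393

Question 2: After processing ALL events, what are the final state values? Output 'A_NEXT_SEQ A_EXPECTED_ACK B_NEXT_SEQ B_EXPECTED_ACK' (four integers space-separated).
Answer: 393 7000 7447 393

Derivation:
After event 0: A_seq=195 A_ack=7000 B_seq=7000 B_ack=195
After event 1: A_seq=393 A_ack=7000 B_seq=7000 B_ack=393
After event 2: A_seq=393 A_ack=7000 B_seq=7142 B_ack=393
After event 3: A_seq=393 A_ack=7000 B_seq=7326 B_ack=393
After event 4: A_seq=393 A_ack=7000 B_seq=7447 B_ack=393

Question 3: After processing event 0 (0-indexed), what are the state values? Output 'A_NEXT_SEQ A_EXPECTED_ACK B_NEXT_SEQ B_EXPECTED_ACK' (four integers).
After event 0: A_seq=195 A_ack=7000 B_seq=7000 B_ack=195

195 7000 7000 195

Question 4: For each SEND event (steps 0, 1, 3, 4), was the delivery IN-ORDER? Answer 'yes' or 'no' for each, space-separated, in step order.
Step 0: SEND seq=0 -> in-order
Step 1: SEND seq=195 -> in-order
Step 3: SEND seq=7142 -> out-of-order
Step 4: SEND seq=7326 -> out-of-order

Answer: yes yes no no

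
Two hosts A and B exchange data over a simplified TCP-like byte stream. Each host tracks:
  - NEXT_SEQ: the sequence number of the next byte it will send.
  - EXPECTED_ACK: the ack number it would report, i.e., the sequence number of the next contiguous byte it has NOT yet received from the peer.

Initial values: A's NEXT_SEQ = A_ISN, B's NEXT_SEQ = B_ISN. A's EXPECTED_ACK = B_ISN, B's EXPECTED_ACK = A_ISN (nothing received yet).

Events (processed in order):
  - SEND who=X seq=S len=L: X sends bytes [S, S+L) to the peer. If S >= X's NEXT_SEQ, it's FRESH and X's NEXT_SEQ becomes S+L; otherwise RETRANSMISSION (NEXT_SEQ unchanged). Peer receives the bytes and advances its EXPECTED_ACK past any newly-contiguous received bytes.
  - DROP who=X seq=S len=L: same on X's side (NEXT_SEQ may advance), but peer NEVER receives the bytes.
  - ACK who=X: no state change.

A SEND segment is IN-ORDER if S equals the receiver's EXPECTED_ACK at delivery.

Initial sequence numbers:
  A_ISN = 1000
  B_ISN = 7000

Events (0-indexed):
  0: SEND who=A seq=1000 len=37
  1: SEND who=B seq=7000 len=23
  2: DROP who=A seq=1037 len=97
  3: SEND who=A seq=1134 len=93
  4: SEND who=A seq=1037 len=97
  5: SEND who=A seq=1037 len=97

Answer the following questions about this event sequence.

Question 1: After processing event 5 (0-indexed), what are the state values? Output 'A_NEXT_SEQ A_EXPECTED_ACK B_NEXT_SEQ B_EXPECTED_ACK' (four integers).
After event 0: A_seq=1037 A_ack=7000 B_seq=7000 B_ack=1037
After event 1: A_seq=1037 A_ack=7023 B_seq=7023 B_ack=1037
After event 2: A_seq=1134 A_ack=7023 B_seq=7023 B_ack=1037
After event 3: A_seq=1227 A_ack=7023 B_seq=7023 B_ack=1037
After event 4: A_seq=1227 A_ack=7023 B_seq=7023 B_ack=1227
After event 5: A_seq=1227 A_ack=7023 B_seq=7023 B_ack=1227

1227 7023 7023 1227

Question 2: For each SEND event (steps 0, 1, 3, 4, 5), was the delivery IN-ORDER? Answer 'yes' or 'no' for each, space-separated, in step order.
Answer: yes yes no yes no

Derivation:
Step 0: SEND seq=1000 -> in-order
Step 1: SEND seq=7000 -> in-order
Step 3: SEND seq=1134 -> out-of-order
Step 4: SEND seq=1037 -> in-order
Step 5: SEND seq=1037 -> out-of-order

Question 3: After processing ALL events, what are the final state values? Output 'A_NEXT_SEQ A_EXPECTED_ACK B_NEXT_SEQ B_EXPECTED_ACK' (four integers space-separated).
Answer: 1227 7023 7023 1227

Derivation:
After event 0: A_seq=1037 A_ack=7000 B_seq=7000 B_ack=1037
After event 1: A_seq=1037 A_ack=7023 B_seq=7023 B_ack=1037
After event 2: A_seq=1134 A_ack=7023 B_seq=7023 B_ack=1037
After event 3: A_seq=1227 A_ack=7023 B_seq=7023 B_ack=1037
After event 4: A_seq=1227 A_ack=7023 B_seq=7023 B_ack=1227
After event 5: A_seq=1227 A_ack=7023 B_seq=7023 B_ack=1227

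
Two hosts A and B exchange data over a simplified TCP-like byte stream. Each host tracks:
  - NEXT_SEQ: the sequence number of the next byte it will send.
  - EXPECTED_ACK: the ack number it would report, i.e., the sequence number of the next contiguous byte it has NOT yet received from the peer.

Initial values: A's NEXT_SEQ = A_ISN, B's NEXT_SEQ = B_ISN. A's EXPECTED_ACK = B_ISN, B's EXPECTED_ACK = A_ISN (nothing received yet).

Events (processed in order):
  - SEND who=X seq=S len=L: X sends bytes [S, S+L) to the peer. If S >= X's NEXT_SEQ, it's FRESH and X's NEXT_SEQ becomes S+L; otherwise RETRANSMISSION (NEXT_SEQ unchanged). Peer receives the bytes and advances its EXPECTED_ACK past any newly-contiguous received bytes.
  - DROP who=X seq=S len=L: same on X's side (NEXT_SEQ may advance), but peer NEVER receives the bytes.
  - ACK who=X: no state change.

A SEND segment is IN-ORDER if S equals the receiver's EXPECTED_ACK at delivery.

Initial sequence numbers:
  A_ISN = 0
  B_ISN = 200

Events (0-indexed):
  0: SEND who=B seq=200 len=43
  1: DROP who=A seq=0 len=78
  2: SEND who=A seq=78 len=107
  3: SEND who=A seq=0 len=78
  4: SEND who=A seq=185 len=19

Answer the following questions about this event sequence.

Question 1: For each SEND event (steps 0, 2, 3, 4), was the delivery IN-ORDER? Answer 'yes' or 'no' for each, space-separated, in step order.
Step 0: SEND seq=200 -> in-order
Step 2: SEND seq=78 -> out-of-order
Step 3: SEND seq=0 -> in-order
Step 4: SEND seq=185 -> in-order

Answer: yes no yes yes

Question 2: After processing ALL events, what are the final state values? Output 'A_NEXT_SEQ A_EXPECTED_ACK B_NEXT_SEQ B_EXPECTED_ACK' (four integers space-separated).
After event 0: A_seq=0 A_ack=243 B_seq=243 B_ack=0
After event 1: A_seq=78 A_ack=243 B_seq=243 B_ack=0
After event 2: A_seq=185 A_ack=243 B_seq=243 B_ack=0
After event 3: A_seq=185 A_ack=243 B_seq=243 B_ack=185
After event 4: A_seq=204 A_ack=243 B_seq=243 B_ack=204

Answer: 204 243 243 204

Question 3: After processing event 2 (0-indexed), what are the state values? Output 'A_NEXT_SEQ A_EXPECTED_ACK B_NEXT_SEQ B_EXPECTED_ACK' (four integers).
After event 0: A_seq=0 A_ack=243 B_seq=243 B_ack=0
After event 1: A_seq=78 A_ack=243 B_seq=243 B_ack=0
After event 2: A_seq=185 A_ack=243 B_seq=243 B_ack=0

185 243 243 0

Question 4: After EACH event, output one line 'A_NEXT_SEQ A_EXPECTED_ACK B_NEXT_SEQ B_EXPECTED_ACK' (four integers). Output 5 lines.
0 243 243 0
78 243 243 0
185 243 243 0
185 243 243 185
204 243 243 204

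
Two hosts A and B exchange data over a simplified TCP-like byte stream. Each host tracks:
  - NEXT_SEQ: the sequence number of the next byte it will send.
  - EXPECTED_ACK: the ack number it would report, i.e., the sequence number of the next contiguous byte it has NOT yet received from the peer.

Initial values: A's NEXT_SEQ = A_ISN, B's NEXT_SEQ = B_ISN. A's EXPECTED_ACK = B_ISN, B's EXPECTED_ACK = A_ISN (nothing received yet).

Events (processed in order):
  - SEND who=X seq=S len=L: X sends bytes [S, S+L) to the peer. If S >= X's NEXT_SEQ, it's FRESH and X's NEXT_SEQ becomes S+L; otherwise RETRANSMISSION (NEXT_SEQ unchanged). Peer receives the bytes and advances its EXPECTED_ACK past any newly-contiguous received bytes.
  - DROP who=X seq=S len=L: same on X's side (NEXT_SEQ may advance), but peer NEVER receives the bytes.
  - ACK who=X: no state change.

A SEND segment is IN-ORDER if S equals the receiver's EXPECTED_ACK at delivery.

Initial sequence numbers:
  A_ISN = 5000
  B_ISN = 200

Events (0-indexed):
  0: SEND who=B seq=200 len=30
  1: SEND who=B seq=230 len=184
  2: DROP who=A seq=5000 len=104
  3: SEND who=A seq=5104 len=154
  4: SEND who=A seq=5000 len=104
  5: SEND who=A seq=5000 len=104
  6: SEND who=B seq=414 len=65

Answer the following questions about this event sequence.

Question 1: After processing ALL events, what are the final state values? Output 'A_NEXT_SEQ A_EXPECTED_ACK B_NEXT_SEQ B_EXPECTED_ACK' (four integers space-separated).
Answer: 5258 479 479 5258

Derivation:
After event 0: A_seq=5000 A_ack=230 B_seq=230 B_ack=5000
After event 1: A_seq=5000 A_ack=414 B_seq=414 B_ack=5000
After event 2: A_seq=5104 A_ack=414 B_seq=414 B_ack=5000
After event 3: A_seq=5258 A_ack=414 B_seq=414 B_ack=5000
After event 4: A_seq=5258 A_ack=414 B_seq=414 B_ack=5258
After event 5: A_seq=5258 A_ack=414 B_seq=414 B_ack=5258
After event 6: A_seq=5258 A_ack=479 B_seq=479 B_ack=5258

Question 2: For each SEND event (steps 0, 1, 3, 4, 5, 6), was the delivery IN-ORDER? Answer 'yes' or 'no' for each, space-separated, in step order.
Step 0: SEND seq=200 -> in-order
Step 1: SEND seq=230 -> in-order
Step 3: SEND seq=5104 -> out-of-order
Step 4: SEND seq=5000 -> in-order
Step 5: SEND seq=5000 -> out-of-order
Step 6: SEND seq=414 -> in-order

Answer: yes yes no yes no yes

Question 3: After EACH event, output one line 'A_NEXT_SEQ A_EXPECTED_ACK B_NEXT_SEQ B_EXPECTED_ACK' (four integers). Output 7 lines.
5000 230 230 5000
5000 414 414 5000
5104 414 414 5000
5258 414 414 5000
5258 414 414 5258
5258 414 414 5258
5258 479 479 5258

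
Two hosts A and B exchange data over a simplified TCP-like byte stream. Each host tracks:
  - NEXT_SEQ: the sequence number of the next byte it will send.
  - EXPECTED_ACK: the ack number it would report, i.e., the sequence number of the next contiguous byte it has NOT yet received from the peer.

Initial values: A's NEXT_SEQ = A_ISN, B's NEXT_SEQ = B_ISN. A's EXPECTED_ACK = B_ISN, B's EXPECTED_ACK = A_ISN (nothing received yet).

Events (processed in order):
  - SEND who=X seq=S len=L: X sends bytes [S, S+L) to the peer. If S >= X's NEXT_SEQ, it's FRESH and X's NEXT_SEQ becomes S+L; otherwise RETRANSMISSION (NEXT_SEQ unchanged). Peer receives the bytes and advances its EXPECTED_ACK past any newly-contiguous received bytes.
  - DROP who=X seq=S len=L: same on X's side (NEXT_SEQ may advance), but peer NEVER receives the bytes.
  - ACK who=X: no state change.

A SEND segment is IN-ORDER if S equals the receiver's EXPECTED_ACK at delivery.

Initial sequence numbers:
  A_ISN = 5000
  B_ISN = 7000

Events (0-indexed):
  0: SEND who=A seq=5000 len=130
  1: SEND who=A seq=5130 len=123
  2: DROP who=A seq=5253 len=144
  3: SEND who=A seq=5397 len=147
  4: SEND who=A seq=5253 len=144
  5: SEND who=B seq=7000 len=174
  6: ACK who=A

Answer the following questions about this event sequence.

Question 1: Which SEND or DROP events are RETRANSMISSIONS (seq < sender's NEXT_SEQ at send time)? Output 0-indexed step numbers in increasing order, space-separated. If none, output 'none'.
Answer: 4

Derivation:
Step 0: SEND seq=5000 -> fresh
Step 1: SEND seq=5130 -> fresh
Step 2: DROP seq=5253 -> fresh
Step 3: SEND seq=5397 -> fresh
Step 4: SEND seq=5253 -> retransmit
Step 5: SEND seq=7000 -> fresh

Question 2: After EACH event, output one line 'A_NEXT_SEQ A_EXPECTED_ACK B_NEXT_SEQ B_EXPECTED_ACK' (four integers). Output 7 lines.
5130 7000 7000 5130
5253 7000 7000 5253
5397 7000 7000 5253
5544 7000 7000 5253
5544 7000 7000 5544
5544 7174 7174 5544
5544 7174 7174 5544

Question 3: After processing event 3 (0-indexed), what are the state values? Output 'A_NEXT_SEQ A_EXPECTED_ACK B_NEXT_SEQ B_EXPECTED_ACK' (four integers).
After event 0: A_seq=5130 A_ack=7000 B_seq=7000 B_ack=5130
After event 1: A_seq=5253 A_ack=7000 B_seq=7000 B_ack=5253
After event 2: A_seq=5397 A_ack=7000 B_seq=7000 B_ack=5253
After event 3: A_seq=5544 A_ack=7000 B_seq=7000 B_ack=5253

5544 7000 7000 5253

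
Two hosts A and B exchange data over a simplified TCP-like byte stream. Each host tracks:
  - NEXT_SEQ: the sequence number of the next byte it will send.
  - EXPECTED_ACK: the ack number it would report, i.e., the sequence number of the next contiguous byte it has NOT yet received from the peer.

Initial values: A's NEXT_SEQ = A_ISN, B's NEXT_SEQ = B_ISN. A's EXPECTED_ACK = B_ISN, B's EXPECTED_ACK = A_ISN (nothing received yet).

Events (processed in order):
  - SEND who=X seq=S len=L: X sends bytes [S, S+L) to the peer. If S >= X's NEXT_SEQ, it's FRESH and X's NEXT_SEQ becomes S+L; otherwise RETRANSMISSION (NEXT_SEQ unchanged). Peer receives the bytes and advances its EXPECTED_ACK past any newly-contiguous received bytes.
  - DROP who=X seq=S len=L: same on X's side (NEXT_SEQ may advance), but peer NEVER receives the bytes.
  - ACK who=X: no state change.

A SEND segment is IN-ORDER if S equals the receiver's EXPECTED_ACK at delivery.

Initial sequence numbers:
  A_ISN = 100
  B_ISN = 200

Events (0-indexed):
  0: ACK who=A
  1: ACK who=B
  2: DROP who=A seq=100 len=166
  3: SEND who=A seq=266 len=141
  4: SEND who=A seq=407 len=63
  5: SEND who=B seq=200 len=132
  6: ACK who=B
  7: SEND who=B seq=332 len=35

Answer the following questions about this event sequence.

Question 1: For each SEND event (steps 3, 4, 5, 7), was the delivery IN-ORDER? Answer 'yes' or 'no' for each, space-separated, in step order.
Answer: no no yes yes

Derivation:
Step 3: SEND seq=266 -> out-of-order
Step 4: SEND seq=407 -> out-of-order
Step 5: SEND seq=200 -> in-order
Step 7: SEND seq=332 -> in-order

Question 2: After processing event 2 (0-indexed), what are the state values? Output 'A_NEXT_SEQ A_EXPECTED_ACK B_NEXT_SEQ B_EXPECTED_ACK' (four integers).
After event 0: A_seq=100 A_ack=200 B_seq=200 B_ack=100
After event 1: A_seq=100 A_ack=200 B_seq=200 B_ack=100
After event 2: A_seq=266 A_ack=200 B_seq=200 B_ack=100

266 200 200 100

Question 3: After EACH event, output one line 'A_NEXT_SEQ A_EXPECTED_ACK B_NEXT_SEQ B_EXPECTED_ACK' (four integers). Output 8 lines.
100 200 200 100
100 200 200 100
266 200 200 100
407 200 200 100
470 200 200 100
470 332 332 100
470 332 332 100
470 367 367 100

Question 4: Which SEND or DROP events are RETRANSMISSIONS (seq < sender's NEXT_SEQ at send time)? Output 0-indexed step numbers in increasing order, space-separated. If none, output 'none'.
Answer: none

Derivation:
Step 2: DROP seq=100 -> fresh
Step 3: SEND seq=266 -> fresh
Step 4: SEND seq=407 -> fresh
Step 5: SEND seq=200 -> fresh
Step 7: SEND seq=332 -> fresh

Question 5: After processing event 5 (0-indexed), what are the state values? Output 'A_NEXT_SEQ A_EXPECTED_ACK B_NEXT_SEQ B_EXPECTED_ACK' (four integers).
After event 0: A_seq=100 A_ack=200 B_seq=200 B_ack=100
After event 1: A_seq=100 A_ack=200 B_seq=200 B_ack=100
After event 2: A_seq=266 A_ack=200 B_seq=200 B_ack=100
After event 3: A_seq=407 A_ack=200 B_seq=200 B_ack=100
After event 4: A_seq=470 A_ack=200 B_seq=200 B_ack=100
After event 5: A_seq=470 A_ack=332 B_seq=332 B_ack=100

470 332 332 100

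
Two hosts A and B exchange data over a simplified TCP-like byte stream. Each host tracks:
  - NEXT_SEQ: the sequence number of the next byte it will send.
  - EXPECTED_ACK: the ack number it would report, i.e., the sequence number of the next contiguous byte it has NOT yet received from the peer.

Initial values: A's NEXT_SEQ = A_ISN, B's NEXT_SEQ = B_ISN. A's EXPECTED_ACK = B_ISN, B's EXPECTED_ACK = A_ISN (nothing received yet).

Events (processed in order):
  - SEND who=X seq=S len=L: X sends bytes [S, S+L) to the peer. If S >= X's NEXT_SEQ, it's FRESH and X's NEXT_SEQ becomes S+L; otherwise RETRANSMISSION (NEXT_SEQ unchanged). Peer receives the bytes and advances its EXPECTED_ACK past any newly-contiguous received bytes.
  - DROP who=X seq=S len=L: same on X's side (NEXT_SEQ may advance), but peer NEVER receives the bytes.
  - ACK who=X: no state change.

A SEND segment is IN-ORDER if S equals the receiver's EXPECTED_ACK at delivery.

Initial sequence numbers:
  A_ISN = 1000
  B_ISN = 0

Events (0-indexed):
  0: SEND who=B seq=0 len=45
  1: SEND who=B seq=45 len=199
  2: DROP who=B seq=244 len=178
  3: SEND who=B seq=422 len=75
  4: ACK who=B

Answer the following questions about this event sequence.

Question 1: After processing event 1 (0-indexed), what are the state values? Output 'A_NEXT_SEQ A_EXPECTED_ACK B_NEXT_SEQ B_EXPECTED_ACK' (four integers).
After event 0: A_seq=1000 A_ack=45 B_seq=45 B_ack=1000
After event 1: A_seq=1000 A_ack=244 B_seq=244 B_ack=1000

1000 244 244 1000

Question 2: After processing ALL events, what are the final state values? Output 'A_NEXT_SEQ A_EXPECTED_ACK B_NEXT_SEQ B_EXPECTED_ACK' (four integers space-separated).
After event 0: A_seq=1000 A_ack=45 B_seq=45 B_ack=1000
After event 1: A_seq=1000 A_ack=244 B_seq=244 B_ack=1000
After event 2: A_seq=1000 A_ack=244 B_seq=422 B_ack=1000
After event 3: A_seq=1000 A_ack=244 B_seq=497 B_ack=1000
After event 4: A_seq=1000 A_ack=244 B_seq=497 B_ack=1000

Answer: 1000 244 497 1000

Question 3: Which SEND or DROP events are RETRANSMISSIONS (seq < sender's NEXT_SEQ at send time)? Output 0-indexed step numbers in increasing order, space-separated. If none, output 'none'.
Answer: none

Derivation:
Step 0: SEND seq=0 -> fresh
Step 1: SEND seq=45 -> fresh
Step 2: DROP seq=244 -> fresh
Step 3: SEND seq=422 -> fresh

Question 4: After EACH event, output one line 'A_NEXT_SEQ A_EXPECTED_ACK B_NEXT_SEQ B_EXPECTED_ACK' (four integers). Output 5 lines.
1000 45 45 1000
1000 244 244 1000
1000 244 422 1000
1000 244 497 1000
1000 244 497 1000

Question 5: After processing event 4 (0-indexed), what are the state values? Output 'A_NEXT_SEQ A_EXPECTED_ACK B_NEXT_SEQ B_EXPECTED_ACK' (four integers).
After event 0: A_seq=1000 A_ack=45 B_seq=45 B_ack=1000
After event 1: A_seq=1000 A_ack=244 B_seq=244 B_ack=1000
After event 2: A_seq=1000 A_ack=244 B_seq=422 B_ack=1000
After event 3: A_seq=1000 A_ack=244 B_seq=497 B_ack=1000
After event 4: A_seq=1000 A_ack=244 B_seq=497 B_ack=1000

1000 244 497 1000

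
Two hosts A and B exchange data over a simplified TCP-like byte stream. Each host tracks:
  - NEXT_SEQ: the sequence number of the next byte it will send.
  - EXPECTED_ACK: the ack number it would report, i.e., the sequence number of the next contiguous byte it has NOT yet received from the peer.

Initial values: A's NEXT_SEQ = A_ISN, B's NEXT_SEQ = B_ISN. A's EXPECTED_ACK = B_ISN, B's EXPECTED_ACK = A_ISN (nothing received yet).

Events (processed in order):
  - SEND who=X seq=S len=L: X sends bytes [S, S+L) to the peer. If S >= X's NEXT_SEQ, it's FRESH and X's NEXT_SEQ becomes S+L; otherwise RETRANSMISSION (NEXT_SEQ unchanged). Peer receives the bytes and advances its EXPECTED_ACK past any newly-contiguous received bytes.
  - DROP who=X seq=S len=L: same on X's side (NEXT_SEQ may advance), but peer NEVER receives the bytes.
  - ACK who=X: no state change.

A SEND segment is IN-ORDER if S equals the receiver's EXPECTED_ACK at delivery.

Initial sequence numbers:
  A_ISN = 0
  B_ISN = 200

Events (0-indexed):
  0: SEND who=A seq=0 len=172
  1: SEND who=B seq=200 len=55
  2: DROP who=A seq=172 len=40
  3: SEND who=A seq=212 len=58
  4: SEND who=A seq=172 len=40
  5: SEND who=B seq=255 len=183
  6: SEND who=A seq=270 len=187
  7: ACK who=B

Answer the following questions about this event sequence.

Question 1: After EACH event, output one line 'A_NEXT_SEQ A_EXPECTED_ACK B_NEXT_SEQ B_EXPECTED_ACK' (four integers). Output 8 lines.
172 200 200 172
172 255 255 172
212 255 255 172
270 255 255 172
270 255 255 270
270 438 438 270
457 438 438 457
457 438 438 457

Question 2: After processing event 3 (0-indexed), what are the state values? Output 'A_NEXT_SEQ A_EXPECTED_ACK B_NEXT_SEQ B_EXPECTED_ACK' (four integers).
After event 0: A_seq=172 A_ack=200 B_seq=200 B_ack=172
After event 1: A_seq=172 A_ack=255 B_seq=255 B_ack=172
After event 2: A_seq=212 A_ack=255 B_seq=255 B_ack=172
After event 3: A_seq=270 A_ack=255 B_seq=255 B_ack=172

270 255 255 172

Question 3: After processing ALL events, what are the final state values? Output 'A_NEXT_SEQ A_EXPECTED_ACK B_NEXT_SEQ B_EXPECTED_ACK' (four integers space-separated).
After event 0: A_seq=172 A_ack=200 B_seq=200 B_ack=172
After event 1: A_seq=172 A_ack=255 B_seq=255 B_ack=172
After event 2: A_seq=212 A_ack=255 B_seq=255 B_ack=172
After event 3: A_seq=270 A_ack=255 B_seq=255 B_ack=172
After event 4: A_seq=270 A_ack=255 B_seq=255 B_ack=270
After event 5: A_seq=270 A_ack=438 B_seq=438 B_ack=270
After event 6: A_seq=457 A_ack=438 B_seq=438 B_ack=457
After event 7: A_seq=457 A_ack=438 B_seq=438 B_ack=457

Answer: 457 438 438 457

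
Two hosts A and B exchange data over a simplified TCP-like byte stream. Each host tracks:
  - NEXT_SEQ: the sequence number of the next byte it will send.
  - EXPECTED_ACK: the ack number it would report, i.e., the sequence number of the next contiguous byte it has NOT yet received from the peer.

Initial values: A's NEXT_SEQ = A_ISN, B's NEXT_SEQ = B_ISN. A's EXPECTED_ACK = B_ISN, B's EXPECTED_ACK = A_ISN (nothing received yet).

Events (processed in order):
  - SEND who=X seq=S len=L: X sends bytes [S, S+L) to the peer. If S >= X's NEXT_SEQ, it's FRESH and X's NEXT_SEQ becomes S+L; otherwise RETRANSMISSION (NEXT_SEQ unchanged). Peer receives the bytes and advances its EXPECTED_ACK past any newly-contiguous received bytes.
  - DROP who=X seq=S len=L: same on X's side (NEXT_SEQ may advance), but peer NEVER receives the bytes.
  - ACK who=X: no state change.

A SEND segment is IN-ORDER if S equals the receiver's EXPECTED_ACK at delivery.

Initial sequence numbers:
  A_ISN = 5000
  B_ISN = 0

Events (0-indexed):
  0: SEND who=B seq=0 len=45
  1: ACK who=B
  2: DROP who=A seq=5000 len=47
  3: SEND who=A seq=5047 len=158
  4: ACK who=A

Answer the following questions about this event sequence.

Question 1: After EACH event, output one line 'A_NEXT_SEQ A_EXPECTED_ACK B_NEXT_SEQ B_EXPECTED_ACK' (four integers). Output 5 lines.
5000 45 45 5000
5000 45 45 5000
5047 45 45 5000
5205 45 45 5000
5205 45 45 5000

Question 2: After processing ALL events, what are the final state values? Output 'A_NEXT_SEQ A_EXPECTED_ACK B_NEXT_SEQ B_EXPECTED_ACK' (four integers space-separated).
Answer: 5205 45 45 5000

Derivation:
After event 0: A_seq=5000 A_ack=45 B_seq=45 B_ack=5000
After event 1: A_seq=5000 A_ack=45 B_seq=45 B_ack=5000
After event 2: A_seq=5047 A_ack=45 B_seq=45 B_ack=5000
After event 3: A_seq=5205 A_ack=45 B_seq=45 B_ack=5000
After event 4: A_seq=5205 A_ack=45 B_seq=45 B_ack=5000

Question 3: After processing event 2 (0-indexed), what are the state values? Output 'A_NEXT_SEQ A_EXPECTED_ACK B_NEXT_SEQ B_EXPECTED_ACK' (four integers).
After event 0: A_seq=5000 A_ack=45 B_seq=45 B_ack=5000
After event 1: A_seq=5000 A_ack=45 B_seq=45 B_ack=5000
After event 2: A_seq=5047 A_ack=45 B_seq=45 B_ack=5000

5047 45 45 5000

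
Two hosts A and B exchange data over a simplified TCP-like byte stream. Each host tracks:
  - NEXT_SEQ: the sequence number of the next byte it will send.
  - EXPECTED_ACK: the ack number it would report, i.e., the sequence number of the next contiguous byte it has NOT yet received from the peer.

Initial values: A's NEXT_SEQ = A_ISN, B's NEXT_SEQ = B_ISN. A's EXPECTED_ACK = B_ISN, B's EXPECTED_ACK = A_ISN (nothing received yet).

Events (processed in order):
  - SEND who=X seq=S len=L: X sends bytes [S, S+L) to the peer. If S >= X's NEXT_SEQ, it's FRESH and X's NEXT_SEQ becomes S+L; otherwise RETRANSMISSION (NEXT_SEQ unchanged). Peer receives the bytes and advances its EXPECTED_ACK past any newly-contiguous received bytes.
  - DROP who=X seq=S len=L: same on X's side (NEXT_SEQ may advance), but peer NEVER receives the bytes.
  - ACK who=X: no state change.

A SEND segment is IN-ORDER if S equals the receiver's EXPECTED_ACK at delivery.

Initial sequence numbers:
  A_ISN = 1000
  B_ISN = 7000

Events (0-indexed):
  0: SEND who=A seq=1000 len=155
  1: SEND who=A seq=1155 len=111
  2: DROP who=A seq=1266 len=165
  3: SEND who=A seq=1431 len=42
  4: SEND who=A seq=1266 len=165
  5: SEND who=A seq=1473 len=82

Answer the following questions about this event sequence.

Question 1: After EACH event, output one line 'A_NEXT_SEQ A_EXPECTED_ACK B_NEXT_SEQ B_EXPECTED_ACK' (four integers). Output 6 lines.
1155 7000 7000 1155
1266 7000 7000 1266
1431 7000 7000 1266
1473 7000 7000 1266
1473 7000 7000 1473
1555 7000 7000 1555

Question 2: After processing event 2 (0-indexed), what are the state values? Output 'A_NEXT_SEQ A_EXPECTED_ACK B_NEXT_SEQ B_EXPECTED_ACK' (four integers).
After event 0: A_seq=1155 A_ack=7000 B_seq=7000 B_ack=1155
After event 1: A_seq=1266 A_ack=7000 B_seq=7000 B_ack=1266
After event 2: A_seq=1431 A_ack=7000 B_seq=7000 B_ack=1266

1431 7000 7000 1266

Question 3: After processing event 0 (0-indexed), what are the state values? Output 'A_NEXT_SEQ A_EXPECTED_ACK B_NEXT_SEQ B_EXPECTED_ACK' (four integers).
After event 0: A_seq=1155 A_ack=7000 B_seq=7000 B_ack=1155

1155 7000 7000 1155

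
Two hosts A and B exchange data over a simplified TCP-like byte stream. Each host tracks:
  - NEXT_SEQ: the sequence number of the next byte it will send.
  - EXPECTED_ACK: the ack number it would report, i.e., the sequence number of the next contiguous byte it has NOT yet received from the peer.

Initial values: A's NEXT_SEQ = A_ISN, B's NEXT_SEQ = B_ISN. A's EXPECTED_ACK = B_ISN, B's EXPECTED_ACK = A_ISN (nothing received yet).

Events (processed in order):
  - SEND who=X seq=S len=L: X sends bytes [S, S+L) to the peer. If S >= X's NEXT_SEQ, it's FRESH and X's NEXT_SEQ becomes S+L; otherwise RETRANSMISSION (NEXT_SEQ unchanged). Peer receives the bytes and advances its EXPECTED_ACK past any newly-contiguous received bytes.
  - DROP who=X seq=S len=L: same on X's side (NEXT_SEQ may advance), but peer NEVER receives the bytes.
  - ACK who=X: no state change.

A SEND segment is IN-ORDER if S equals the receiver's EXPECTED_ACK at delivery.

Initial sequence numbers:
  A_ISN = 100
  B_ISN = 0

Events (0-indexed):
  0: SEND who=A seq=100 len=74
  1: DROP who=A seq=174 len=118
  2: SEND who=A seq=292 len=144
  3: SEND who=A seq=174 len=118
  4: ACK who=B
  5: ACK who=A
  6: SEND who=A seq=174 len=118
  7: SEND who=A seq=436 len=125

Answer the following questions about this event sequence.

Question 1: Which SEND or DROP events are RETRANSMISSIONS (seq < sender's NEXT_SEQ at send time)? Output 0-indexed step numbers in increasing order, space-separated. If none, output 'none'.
Step 0: SEND seq=100 -> fresh
Step 1: DROP seq=174 -> fresh
Step 2: SEND seq=292 -> fresh
Step 3: SEND seq=174 -> retransmit
Step 6: SEND seq=174 -> retransmit
Step 7: SEND seq=436 -> fresh

Answer: 3 6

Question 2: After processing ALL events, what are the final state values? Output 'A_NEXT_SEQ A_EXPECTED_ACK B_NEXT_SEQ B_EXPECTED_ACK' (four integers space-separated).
After event 0: A_seq=174 A_ack=0 B_seq=0 B_ack=174
After event 1: A_seq=292 A_ack=0 B_seq=0 B_ack=174
After event 2: A_seq=436 A_ack=0 B_seq=0 B_ack=174
After event 3: A_seq=436 A_ack=0 B_seq=0 B_ack=436
After event 4: A_seq=436 A_ack=0 B_seq=0 B_ack=436
After event 5: A_seq=436 A_ack=0 B_seq=0 B_ack=436
After event 6: A_seq=436 A_ack=0 B_seq=0 B_ack=436
After event 7: A_seq=561 A_ack=0 B_seq=0 B_ack=561

Answer: 561 0 0 561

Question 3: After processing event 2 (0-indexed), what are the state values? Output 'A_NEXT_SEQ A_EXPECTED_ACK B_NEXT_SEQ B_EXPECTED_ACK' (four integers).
After event 0: A_seq=174 A_ack=0 B_seq=0 B_ack=174
After event 1: A_seq=292 A_ack=0 B_seq=0 B_ack=174
After event 2: A_seq=436 A_ack=0 B_seq=0 B_ack=174

436 0 0 174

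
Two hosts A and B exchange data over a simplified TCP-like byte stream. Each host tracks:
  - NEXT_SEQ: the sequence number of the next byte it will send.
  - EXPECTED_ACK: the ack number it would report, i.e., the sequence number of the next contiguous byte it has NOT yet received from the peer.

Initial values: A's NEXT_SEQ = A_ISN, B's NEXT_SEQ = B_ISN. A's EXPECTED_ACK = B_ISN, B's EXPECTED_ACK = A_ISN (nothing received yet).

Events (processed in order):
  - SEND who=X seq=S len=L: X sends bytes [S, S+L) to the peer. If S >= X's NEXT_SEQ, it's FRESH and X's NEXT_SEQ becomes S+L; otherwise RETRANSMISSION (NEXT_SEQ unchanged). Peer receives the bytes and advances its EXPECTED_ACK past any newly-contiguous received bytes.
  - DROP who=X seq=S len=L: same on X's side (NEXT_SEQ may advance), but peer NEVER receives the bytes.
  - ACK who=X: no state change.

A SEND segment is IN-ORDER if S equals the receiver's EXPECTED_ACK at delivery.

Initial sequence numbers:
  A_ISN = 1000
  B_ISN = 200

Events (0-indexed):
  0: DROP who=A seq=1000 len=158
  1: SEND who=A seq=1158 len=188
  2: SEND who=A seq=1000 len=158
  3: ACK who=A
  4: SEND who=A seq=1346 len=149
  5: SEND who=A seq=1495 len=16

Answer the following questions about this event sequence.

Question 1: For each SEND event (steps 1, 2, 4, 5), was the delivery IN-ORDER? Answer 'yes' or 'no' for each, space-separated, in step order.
Answer: no yes yes yes

Derivation:
Step 1: SEND seq=1158 -> out-of-order
Step 2: SEND seq=1000 -> in-order
Step 4: SEND seq=1346 -> in-order
Step 5: SEND seq=1495 -> in-order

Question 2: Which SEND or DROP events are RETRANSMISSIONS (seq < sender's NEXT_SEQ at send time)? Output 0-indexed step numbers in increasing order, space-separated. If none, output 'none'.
Step 0: DROP seq=1000 -> fresh
Step 1: SEND seq=1158 -> fresh
Step 2: SEND seq=1000 -> retransmit
Step 4: SEND seq=1346 -> fresh
Step 5: SEND seq=1495 -> fresh

Answer: 2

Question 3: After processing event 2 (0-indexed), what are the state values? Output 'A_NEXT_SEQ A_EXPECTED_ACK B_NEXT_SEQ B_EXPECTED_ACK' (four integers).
After event 0: A_seq=1158 A_ack=200 B_seq=200 B_ack=1000
After event 1: A_seq=1346 A_ack=200 B_seq=200 B_ack=1000
After event 2: A_seq=1346 A_ack=200 B_seq=200 B_ack=1346

1346 200 200 1346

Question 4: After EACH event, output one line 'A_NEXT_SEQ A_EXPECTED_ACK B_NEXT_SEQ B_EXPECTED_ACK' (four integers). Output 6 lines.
1158 200 200 1000
1346 200 200 1000
1346 200 200 1346
1346 200 200 1346
1495 200 200 1495
1511 200 200 1511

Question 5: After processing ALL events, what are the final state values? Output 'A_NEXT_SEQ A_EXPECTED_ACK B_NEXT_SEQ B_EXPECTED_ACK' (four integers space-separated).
After event 0: A_seq=1158 A_ack=200 B_seq=200 B_ack=1000
After event 1: A_seq=1346 A_ack=200 B_seq=200 B_ack=1000
After event 2: A_seq=1346 A_ack=200 B_seq=200 B_ack=1346
After event 3: A_seq=1346 A_ack=200 B_seq=200 B_ack=1346
After event 4: A_seq=1495 A_ack=200 B_seq=200 B_ack=1495
After event 5: A_seq=1511 A_ack=200 B_seq=200 B_ack=1511

Answer: 1511 200 200 1511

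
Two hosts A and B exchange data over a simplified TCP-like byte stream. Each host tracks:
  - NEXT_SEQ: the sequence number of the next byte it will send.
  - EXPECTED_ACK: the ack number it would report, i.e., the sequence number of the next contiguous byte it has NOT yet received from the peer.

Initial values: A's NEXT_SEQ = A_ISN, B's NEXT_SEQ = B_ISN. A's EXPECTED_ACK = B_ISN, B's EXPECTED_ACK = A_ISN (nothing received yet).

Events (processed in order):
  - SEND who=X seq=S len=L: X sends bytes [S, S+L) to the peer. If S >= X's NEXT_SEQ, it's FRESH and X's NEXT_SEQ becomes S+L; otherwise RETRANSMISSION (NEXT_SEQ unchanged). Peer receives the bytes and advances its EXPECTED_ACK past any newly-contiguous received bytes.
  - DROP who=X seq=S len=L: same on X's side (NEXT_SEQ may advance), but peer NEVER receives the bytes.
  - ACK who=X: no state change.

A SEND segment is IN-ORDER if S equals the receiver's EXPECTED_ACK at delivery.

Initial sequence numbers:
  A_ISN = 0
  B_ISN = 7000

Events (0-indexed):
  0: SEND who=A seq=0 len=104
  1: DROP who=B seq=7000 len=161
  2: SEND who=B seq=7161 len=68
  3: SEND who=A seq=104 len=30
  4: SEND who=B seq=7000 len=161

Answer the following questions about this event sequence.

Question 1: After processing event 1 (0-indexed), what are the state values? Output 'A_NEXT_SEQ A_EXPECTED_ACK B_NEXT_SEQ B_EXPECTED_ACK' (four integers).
After event 0: A_seq=104 A_ack=7000 B_seq=7000 B_ack=104
After event 1: A_seq=104 A_ack=7000 B_seq=7161 B_ack=104

104 7000 7161 104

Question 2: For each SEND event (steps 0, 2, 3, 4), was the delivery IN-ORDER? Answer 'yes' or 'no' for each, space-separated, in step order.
Step 0: SEND seq=0 -> in-order
Step 2: SEND seq=7161 -> out-of-order
Step 3: SEND seq=104 -> in-order
Step 4: SEND seq=7000 -> in-order

Answer: yes no yes yes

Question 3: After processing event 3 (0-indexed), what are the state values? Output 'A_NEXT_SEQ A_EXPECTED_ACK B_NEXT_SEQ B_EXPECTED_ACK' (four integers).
After event 0: A_seq=104 A_ack=7000 B_seq=7000 B_ack=104
After event 1: A_seq=104 A_ack=7000 B_seq=7161 B_ack=104
After event 2: A_seq=104 A_ack=7000 B_seq=7229 B_ack=104
After event 3: A_seq=134 A_ack=7000 B_seq=7229 B_ack=134

134 7000 7229 134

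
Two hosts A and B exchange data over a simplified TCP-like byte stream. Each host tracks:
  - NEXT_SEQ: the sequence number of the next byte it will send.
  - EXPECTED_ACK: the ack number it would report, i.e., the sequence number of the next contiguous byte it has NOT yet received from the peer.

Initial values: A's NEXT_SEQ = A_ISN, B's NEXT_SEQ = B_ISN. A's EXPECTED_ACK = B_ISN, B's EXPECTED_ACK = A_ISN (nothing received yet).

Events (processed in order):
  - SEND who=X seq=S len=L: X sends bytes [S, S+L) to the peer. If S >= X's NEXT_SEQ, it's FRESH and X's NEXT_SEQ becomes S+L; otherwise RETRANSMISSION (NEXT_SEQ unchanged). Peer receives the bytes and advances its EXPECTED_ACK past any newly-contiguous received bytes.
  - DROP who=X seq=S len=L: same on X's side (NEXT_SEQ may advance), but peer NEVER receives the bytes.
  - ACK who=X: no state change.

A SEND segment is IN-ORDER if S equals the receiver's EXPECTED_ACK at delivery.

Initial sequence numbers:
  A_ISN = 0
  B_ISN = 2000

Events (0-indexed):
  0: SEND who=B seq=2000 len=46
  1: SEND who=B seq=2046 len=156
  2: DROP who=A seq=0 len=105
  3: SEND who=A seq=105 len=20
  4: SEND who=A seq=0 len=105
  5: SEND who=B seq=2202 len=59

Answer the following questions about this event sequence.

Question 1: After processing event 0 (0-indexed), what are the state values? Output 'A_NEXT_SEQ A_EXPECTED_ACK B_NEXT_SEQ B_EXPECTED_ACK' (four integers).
After event 0: A_seq=0 A_ack=2046 B_seq=2046 B_ack=0

0 2046 2046 0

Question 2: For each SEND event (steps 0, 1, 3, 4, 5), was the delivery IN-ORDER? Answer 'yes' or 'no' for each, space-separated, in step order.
Answer: yes yes no yes yes

Derivation:
Step 0: SEND seq=2000 -> in-order
Step 1: SEND seq=2046 -> in-order
Step 3: SEND seq=105 -> out-of-order
Step 4: SEND seq=0 -> in-order
Step 5: SEND seq=2202 -> in-order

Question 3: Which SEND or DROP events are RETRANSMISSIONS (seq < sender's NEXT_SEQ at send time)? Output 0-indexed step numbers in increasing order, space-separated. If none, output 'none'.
Step 0: SEND seq=2000 -> fresh
Step 1: SEND seq=2046 -> fresh
Step 2: DROP seq=0 -> fresh
Step 3: SEND seq=105 -> fresh
Step 4: SEND seq=0 -> retransmit
Step 5: SEND seq=2202 -> fresh

Answer: 4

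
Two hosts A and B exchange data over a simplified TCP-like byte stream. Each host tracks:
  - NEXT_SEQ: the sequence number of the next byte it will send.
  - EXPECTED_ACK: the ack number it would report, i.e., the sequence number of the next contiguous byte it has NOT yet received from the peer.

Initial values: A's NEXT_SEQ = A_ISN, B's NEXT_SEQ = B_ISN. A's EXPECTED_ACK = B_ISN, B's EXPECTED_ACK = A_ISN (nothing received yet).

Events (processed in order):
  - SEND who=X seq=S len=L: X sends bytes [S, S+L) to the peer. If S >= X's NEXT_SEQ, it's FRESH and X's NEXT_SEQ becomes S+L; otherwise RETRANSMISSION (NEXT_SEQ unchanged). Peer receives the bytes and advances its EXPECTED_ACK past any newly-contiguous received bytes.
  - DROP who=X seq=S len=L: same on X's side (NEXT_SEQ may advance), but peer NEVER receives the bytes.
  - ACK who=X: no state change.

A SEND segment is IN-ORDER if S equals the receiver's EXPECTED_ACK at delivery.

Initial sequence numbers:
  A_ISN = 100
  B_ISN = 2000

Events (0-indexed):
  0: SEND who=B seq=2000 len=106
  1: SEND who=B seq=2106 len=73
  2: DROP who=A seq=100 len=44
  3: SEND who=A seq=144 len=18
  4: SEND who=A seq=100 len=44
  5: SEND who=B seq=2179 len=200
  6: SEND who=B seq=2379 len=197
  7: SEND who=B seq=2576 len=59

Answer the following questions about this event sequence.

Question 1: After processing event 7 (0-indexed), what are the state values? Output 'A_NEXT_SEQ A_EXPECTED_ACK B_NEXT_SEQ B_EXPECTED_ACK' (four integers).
After event 0: A_seq=100 A_ack=2106 B_seq=2106 B_ack=100
After event 1: A_seq=100 A_ack=2179 B_seq=2179 B_ack=100
After event 2: A_seq=144 A_ack=2179 B_seq=2179 B_ack=100
After event 3: A_seq=162 A_ack=2179 B_seq=2179 B_ack=100
After event 4: A_seq=162 A_ack=2179 B_seq=2179 B_ack=162
After event 5: A_seq=162 A_ack=2379 B_seq=2379 B_ack=162
After event 6: A_seq=162 A_ack=2576 B_seq=2576 B_ack=162
After event 7: A_seq=162 A_ack=2635 B_seq=2635 B_ack=162

162 2635 2635 162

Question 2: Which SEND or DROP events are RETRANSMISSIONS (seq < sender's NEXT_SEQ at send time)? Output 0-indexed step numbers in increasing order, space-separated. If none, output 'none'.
Answer: 4

Derivation:
Step 0: SEND seq=2000 -> fresh
Step 1: SEND seq=2106 -> fresh
Step 2: DROP seq=100 -> fresh
Step 3: SEND seq=144 -> fresh
Step 4: SEND seq=100 -> retransmit
Step 5: SEND seq=2179 -> fresh
Step 6: SEND seq=2379 -> fresh
Step 7: SEND seq=2576 -> fresh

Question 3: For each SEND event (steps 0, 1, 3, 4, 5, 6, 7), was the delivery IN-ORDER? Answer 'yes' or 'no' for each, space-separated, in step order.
Answer: yes yes no yes yes yes yes

Derivation:
Step 0: SEND seq=2000 -> in-order
Step 1: SEND seq=2106 -> in-order
Step 3: SEND seq=144 -> out-of-order
Step 4: SEND seq=100 -> in-order
Step 5: SEND seq=2179 -> in-order
Step 6: SEND seq=2379 -> in-order
Step 7: SEND seq=2576 -> in-order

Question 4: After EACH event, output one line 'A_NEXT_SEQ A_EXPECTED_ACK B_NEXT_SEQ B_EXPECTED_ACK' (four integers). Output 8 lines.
100 2106 2106 100
100 2179 2179 100
144 2179 2179 100
162 2179 2179 100
162 2179 2179 162
162 2379 2379 162
162 2576 2576 162
162 2635 2635 162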